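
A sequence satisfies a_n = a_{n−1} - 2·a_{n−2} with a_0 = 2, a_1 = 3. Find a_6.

With companion matrix A = [[1, -2], [1, 0]], [a_n, a_{n−1}]ᵀ = A·[a_{n−1}, a_{n−2}]ᵀ, so [a_6, a_5]ᵀ = A⁵·[a_1, a_0]ᵀ.
A⁵ = [[5, 2], [-1, 6]], giving [a_6, a_5]ᵀ = [[19], [9]].

19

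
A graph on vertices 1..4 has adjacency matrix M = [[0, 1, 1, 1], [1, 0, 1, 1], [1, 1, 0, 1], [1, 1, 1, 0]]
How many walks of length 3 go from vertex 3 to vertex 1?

7

The number of length-3 walks from vertex 3 to vertex 1 is entry (3,1) of M^3, where M is the adjacency matrix.
M^2 = [[3, 2, 2, 2], [2, 3, 2, 2], [2, 2, 3, 2], [2, 2, 2, 3]]
M^3 = [[6, 7, 7, 7], [7, 6, 7, 7], [7, 7, 6, 7], [7, 7, 7, 6]]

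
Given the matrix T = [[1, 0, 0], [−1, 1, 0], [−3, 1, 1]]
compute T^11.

[[1, 0, 0], [−11, 1, 0], [−88, 11, 1]]

T = I + N where N = [[0, 0, 0], [−1, 0, 0], [−3, 1, 0]] is strictly lower-triangular, so N^3 = 0.
(I + N)^11 = I + 11·N + 55·N^2 = [[1, 0, 0], [−11, 1, 0], [−88, 11, 1]].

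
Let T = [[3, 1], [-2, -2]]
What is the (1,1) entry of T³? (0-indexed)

-6

T² = [[7, 1], [-2, 2]]
T³ = [[19, 5], [-10, -6]]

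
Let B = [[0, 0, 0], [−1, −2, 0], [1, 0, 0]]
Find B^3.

[[0, 0, 0], [−4, −8, 0], [0, 0, 0]]

B^2 = [[0, 0, 0], [2, 4, 0], [0, 0, 0]]
B^3 = [[0, 0, 0], [−4, −8, 0], [0, 0, 0]]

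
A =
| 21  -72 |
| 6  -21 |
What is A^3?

tr A = 0 and det A = -9, so the characteristic polynomial is λ² − (0)λ + (-9) with roots 3 and -3.
Eigenvectors give P = [[-4, -3], [-1, -1]] with P⁻¹ = [[-1, 3], [1, -4]], and A = P·diag(3, -3)·P⁻¹.
Then A^3 = P·diag(27, -27)·P⁻¹ = [[-108, 81], [-27, 27]] · [[-1, 3], [1, -4]] = [[189, -648], [54, -189]].

[[189, -648], [54, -189]]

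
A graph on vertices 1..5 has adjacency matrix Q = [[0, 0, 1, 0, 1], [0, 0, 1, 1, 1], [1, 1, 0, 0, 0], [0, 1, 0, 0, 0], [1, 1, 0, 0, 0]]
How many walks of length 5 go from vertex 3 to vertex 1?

18

The number of length-5 walks from vertex 3 to vertex 1 is entry (3,1) of Q⁵, where Q is the adjacency matrix.
Q² = [[2, 2, 0, 0, 0], [2, 3, 0, 0, 0], [0, 0, 2, 1, 2], [0, 0, 1, 1, 1], [0, 0, 2, 1, 2]]
Q³ = [[0, 0, 4, 2, 4], [0, 0, 5, 3, 5], [4, 5, 0, 0, 0], [2, 3, 0, 0, 0], [4, 5, 0, 0, 0]]
Q⁴ = [[8, 10, 0, 0, 0], [10, 13, 0, 0, 0], [0, 0, 9, 5, 9], [0, 0, 5, 3, 5], [0, 0, 9, 5, 9]]
Q⁵ = [[0, 0, 18, 10, 18], [0, 0, 23, 13, 23], [18, 23, 0, 0, 0], [10, 13, 0, 0, 0], [18, 23, 0, 0, 0]]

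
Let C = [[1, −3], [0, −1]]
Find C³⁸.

C² = I (check: tr C = 0 and det C = −1), so C³⁸ = I since 38 is even.

[[1, 0], [0, 1]]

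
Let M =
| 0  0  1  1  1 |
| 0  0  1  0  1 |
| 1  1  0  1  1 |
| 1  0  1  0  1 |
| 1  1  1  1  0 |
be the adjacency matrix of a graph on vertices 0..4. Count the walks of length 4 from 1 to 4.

17

The number of length-4 walks from vertex 1 to vertex 4 is entry (1,4) of M⁴, where M is the adjacency matrix.
M² = [[3, 2, 2, 2, 2], [2, 2, 1, 2, 1], [2, 1, 4, 2, 3], [2, 2, 2, 3, 2], [2, 1, 3, 2, 4]]
M³ = [[6, 4, 9, 7, 9], [4, 2, 7, 4, 7], [9, 7, 8, 9, 9], [7, 4, 9, 6, 9], [9, 7, 9, 9, 8]]
M⁴ = [[25, 18, 26, 24, 26], [18, 14, 17, 18, 17], [26, 17, 34, 26, 33], [24, 18, 26, 25, 26], [26, 17, 33, 26, 34]]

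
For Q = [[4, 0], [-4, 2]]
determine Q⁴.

[[256, 0], [-480, 16]]

Q² = [[16, 0], [-24, 4]]
Q³ = [[64, 0], [-112, 8]]
Q⁴ = [[256, 0], [-480, 16]]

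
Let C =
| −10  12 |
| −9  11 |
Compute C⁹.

tr C = 1 and det C = −2, so the characteristic polynomial is λ² − (1)λ + (−2) with roots −1 and 2.
Eigenvectors give P = [[4, −1], [3, −1]] with P⁻¹ = [[1, −1], [3, −4]], and C = P·diag(−1, 2)·P⁻¹.
Then C⁹ = P·diag(−1, 512)·P⁻¹ = [[−4, −512], [−3, −512]] · [[1, −1], [3, −4]] = [[−1540, 2052], [−1539, 2051]].

[[−1540, 2052], [−1539, 2051]]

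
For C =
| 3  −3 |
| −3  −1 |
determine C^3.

C^2 = [[18, −6], [−6, 10]]
C^3 = [[72, −48], [−48, 8]]

[[72, −48], [−48, 8]]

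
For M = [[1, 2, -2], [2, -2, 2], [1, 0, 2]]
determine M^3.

M^2 = [[3, -2, -2], [0, 8, -4], [3, 2, 2]]
M^3 = [[-3, 10, -14], [12, -16, 8], [9, 2, 2]]

[[-3, 10, -14], [12, -16, 8], [9, 2, 2]]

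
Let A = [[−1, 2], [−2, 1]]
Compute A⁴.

A² = [[−3, 0], [0, −3]]
A³ = [[3, −6], [6, −3]]
A⁴ = [[9, 0], [0, 9]]

[[9, 0], [0, 9]]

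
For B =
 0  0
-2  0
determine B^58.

B is strictly triangular, hence nilpotent: B^2 = 0, so B^58 = 0.

[[0, 0], [0, 0]]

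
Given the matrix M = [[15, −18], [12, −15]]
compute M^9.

tr M = 0 and det M = −9, so the characteristic polynomial is λ² − (0)λ + (−9) with roots −3 and 3.
Eigenvectors give P = [[1, 3], [1, 2]] with P⁻¹ = [[−2, 3], [1, −1]], and M = P·diag(−3, 3)·P⁻¹.
Then M^9 = P·diag(−19683, 19683)·P⁻¹ = [[−19683, 59049], [−19683, 39366]] · [[−2, 3], [1, −1]] = [[98415, −118098], [78732, −98415]].

[[98415, −118098], [78732, −98415]]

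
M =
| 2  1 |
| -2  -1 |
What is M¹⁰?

M² = M (a projection; rank 1, trace 1), so M¹⁰ = M.

[[2, 1], [-2, -1]]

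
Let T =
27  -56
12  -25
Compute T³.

tr T = 2 and det T = -3, so the characteristic polynomial is λ² − (2)λ + (-3) with roots 3 and -1.
Eigenvectors give P = [[-7, 2], [-3, 1]] with P⁻¹ = [[-1, 2], [-3, 7]], and T = P·diag(3, -1)·P⁻¹.
Then T³ = P·diag(27, -1)·P⁻¹ = [[-189, -2], [-81, -1]] · [[-1, 2], [-3, 7]] = [[195, -392], [84, -169]].

[[195, -392], [84, -169]]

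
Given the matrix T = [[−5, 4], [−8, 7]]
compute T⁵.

[[−245, 244], [−488, 487]]

tr T = 2 and det T = −3, so the characteristic polynomial is λ² − (2)λ + (−3) with roots −1 and 3.
Eigenvectors give P = [[1, −1], [1, −2]] with P⁻¹ = [[2, −1], [1, −1]], and T = P·diag(−1, 3)·P⁻¹.
Then T⁵ = P·diag(−1, 243)·P⁻¹ = [[−1, −243], [−1, −486]] · [[2, −1], [1, −1]] = [[−245, 244], [−488, 487]].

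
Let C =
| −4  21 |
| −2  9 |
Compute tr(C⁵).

275

tr C = 5 and det C = 6, so the characteristic polynomial is λ² − (5)λ + (6) with roots 3 and 2.
Eigenvectors give P = [[3, 7], [1, 2]] with P⁻¹ = [[−2, 7], [1, −3]], and C = P·diag(3, 2)·P⁻¹.
Then C⁵ = P·diag(243, 32)·P⁻¹ = [[729, 224], [243, 64]] · [[−2, 7], [1, −3]] = [[−1234, 4431], [−422, 1509]].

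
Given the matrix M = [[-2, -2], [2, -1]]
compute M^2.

[[0, 6], [-6, -3]]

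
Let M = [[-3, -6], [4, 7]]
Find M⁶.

[[-1455, -2184], [1456, 2185]]

tr M = 4 and det M = 3, so the characteristic polynomial is λ² − (4)λ + (3) with roots 1 and 3.
Eigenvectors give P = [[3, -1], [-2, 1]] with P⁻¹ = [[1, 1], [2, 3]], and M = P·diag(1, 3)·P⁻¹.
Then M⁶ = P·diag(1, 729)·P⁻¹ = [[3, -729], [-2, 729]] · [[1, 1], [2, 3]] = [[-1455, -2184], [1456, 2185]].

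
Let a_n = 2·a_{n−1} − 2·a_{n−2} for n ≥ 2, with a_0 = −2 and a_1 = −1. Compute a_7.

With companion matrix T = [[2, −2], [1, 0]], [a_n, a_{n−1}]ᵀ = T·[a_{n−1}, a_{n−2}]ᵀ, so [a_7, a_6]ᵀ = T⁶·[a_1, a_0]ᵀ.
T⁶ = [[−8, 16], [−8, 8]], giving [a_7, a_6]ᵀ = [[−24], [−8]].

−24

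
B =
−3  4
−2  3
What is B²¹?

B² = I (check: tr B = 0 and det B = −1), so B²¹ = B since 21 is odd.

[[−3, 4], [−2, 3]]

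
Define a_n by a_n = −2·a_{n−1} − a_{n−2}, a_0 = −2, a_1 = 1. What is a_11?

−9

With companion matrix B = [[−2, −1], [1, 0]], [a_n, a_{n−1}]ᵀ = B·[a_{n−1}, a_{n−2}]ᵀ, so [a_11, a_10]ᵀ = B^10·[a_1, a_0]ᵀ.
B^10 = [[11, 10], [−10, −9]], giving [a_11, a_10]ᵀ = [[−9], [8]].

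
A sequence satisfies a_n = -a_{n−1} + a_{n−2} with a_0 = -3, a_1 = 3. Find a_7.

With companion matrix B = [[-1, 1], [1, 0]], [a_n, a_{n−1}]ᵀ = B·[a_{n−1}, a_{n−2}]ᵀ, so [a_7, a_6]ᵀ = B⁶·[a_1, a_0]ᵀ.
B⁶ = [[13, -8], [-8, 5]], giving [a_7, a_6]ᵀ = [[63], [-39]].

63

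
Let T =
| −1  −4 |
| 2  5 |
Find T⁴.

tr T = 4 and det T = 3, so the characteristic polynomial is λ² − (4)λ + (3) with roots 3 and 1.
Eigenvectors give P = [[−1, −2], [1, 1]] with P⁻¹ = [[1, 2], [−1, −1]], and T = P·diag(3, 1)·P⁻¹.
Then T⁴ = P·diag(81, 1)·P⁻¹ = [[−81, −2], [81, 1]] · [[1, 2], [−1, −1]] = [[−79, −160], [80, 161]].

[[−79, −160], [80, 161]]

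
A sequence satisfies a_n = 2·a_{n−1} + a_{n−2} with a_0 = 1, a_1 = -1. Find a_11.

With companion matrix Q = [[2, 1], [1, 0]], [a_n, a_{n−1}]ᵀ = Q·[a_{n−1}, a_{n−2}]ᵀ, so [a_11, a_10]ᵀ = Q^10·[a_1, a_0]ᵀ.
Q^10 = [[5741, 2378], [2378, 985]], giving [a_11, a_10]ᵀ = [[-3363], [-1393]].

-3363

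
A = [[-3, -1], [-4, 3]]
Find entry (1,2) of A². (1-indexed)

0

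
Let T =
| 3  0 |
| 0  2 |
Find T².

[[9, 0], [0, 4]]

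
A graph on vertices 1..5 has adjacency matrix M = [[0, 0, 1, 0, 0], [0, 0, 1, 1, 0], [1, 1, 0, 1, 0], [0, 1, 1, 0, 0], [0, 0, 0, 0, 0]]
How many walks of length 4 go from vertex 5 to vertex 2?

0

The number of length-4 walks from vertex 5 to vertex 2 is entry (5,2) of M⁴, where M is the adjacency matrix.
M² = [[1, 1, 0, 1, 0], [1, 2, 1, 1, 0], [0, 1, 3, 1, 0], [1, 1, 1, 2, 0], [0, 0, 0, 0, 0]]
M³ = [[0, 1, 3, 1, 0], [1, 2, 4, 3, 0], [3, 4, 2, 4, 0], [1, 3, 4, 2, 0], [0, 0, 0, 0, 0]]
M⁴ = [[3, 4, 2, 4, 0], [4, 7, 6, 6, 0], [2, 6, 11, 6, 0], [4, 6, 6, 7, 0], [0, 0, 0, 0, 0]]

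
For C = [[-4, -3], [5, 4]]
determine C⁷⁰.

C² = I (check: tr C = 0 and det C = -1), so C⁷⁰ = I since 70 is even.

[[1, 0], [0, 1]]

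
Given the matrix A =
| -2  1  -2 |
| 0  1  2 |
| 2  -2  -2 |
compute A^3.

A^2 = [[0, 3, 10], [4, -3, -2], [-8, 4, -4]]
A^3 = [[20, -17, -14], [-12, 5, -10], [8, 4, 32]]

[[20, -17, -14], [-12, 5, -10], [8, 4, 32]]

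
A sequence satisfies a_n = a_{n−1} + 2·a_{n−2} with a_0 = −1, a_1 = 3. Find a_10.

681

With companion matrix T = [[1, 2], [1, 0]], [a_n, a_{n−1}]ᵀ = T·[a_{n−1}, a_{n−2}]ᵀ, so [a_10, a_9]ᵀ = T⁹·[a_1, a_0]ᵀ.
T⁹ = [[341, 342], [171, 170]], giving [a_10, a_9]ᵀ = [[681], [343]].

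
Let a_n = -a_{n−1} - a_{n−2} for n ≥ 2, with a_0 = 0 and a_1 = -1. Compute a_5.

With companion matrix M = [[-1, -1], [1, 0]], [a_n, a_{n−1}]ᵀ = M·[a_{n−1}, a_{n−2}]ᵀ, so [a_5, a_4]ᵀ = M⁴·[a_1, a_0]ᵀ.
M⁴ = [[-1, -1], [1, 0]], giving [a_5, a_4]ᵀ = [[1], [-1]].

1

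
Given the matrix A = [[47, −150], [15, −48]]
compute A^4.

[[−569, 1950], [−195, 666]]

tr A = −1 and det A = −6, so the characteristic polynomial is λ² − (−1)λ + (−6) with roots −3 and 2.
Eigenvectors give P = [[3, 10], [1, 3]] with P⁻¹ = [[−3, 10], [1, −3]], and A = P·diag(−3, 2)·P⁻¹.
Then A^4 = P·diag(81, 16)·P⁻¹ = [[243, 160], [81, 48]] · [[−3, 10], [1, −3]] = [[−569, 1950], [−195, 666]].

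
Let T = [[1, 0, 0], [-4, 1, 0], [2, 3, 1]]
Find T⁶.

T = I + N where N = [[0, 0, 0], [-4, 0, 0], [2, 3, 0]] is strictly lower-triangular, so N³ = 0.
(I + N)⁶ = I + 6·N + 15·N² = [[1, 0, 0], [-24, 1, 0], [-168, 18, 1]].

[[1, 0, 0], [-24, 1, 0], [-168, 18, 1]]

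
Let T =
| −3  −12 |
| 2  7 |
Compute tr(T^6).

tr T = 4 and det T = 3, so the characteristic polynomial is λ² − (4)λ + (3) with roots 1 and 3.
Eigenvectors give P = [[3, −2], [−1, 1]] with P⁻¹ = [[1, 2], [1, 3]], and T = P·diag(1, 3)·P⁻¹.
Then T^6 = P·diag(1, 729)·P⁻¹ = [[3, −1458], [−1, 729]] · [[1, 2], [1, 3]] = [[−1455, −4368], [728, 2185]].

730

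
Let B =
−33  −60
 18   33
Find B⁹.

[[−216513, −393660], [118098, 216513]]

tr B = 0 and det B = −9, so the characteristic polynomial is λ² − (0)λ + (−9) with roots 3 and −3.
Eigenvectors give P = [[−5, −2], [3, 1]] with P⁻¹ = [[1, 2], [−3, −5]], and B = P·diag(3, −3)·P⁻¹.
Then B⁹ = P·diag(19683, −19683)·P⁻¹ = [[−98415, 39366], [59049, −19683]] · [[1, 2], [−3, −5]] = [[−216513, −393660], [118098, 216513]].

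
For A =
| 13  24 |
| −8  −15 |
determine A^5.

[[733, 1464], [−488, −975]]

tr A = −2 and det A = −3, so the characteristic polynomial is λ² − (−2)λ + (−3) with roots 1 and −3.
Eigenvectors give P = [[−2, −3], [1, 2]] with P⁻¹ = [[−2, −3], [1, 2]], and A = P·diag(1, −3)·P⁻¹.
Then A^5 = P·diag(1, −243)·P⁻¹ = [[−2, 729], [1, −486]] · [[−2, −3], [1, 2]] = [[733, 1464], [−488, −975]].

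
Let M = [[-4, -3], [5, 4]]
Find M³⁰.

[[1, 0], [0, 1]]

M² = I (check: tr M = 0 and det M = -1), so M³⁰ = I since 30 is even.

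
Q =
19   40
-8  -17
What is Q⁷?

tr Q = 2 and det Q = -3, so the characteristic polynomial is λ² − (2)λ + (-3) with roots -1 and 3.
Eigenvectors give P = [[-2, 5], [1, -2]] with P⁻¹ = [[2, 5], [1, 2]], and Q = P·diag(-1, 3)·P⁻¹.
Then Q⁷ = P·diag(-1, 2187)·P⁻¹ = [[2, 10935], [-1, -4374]] · [[2, 5], [1, 2]] = [[10939, 21880], [-4376, -8753]].

[[10939, 21880], [-4376, -8753]]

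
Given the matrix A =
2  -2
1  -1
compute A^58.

A² = A (a projection; rank 1, trace 1), so A^58 = A.

[[2, -2], [1, -1]]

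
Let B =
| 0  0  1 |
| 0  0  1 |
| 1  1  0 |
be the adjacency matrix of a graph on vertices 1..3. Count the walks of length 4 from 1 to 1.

The number of length-4 walks from vertex 1 to vertex 1 is entry (1,1) of B⁴, where B is the adjacency matrix.
B² = [[1, 1, 0], [1, 1, 0], [0, 0, 2]]
B³ = [[0, 0, 2], [0, 0, 2], [2, 2, 0]]
B⁴ = [[2, 2, 0], [2, 2, 0], [0, 0, 4]]

2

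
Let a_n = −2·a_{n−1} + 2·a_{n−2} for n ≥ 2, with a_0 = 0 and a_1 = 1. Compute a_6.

With companion matrix M = [[−2, 2], [1, 0]], [a_n, a_{n−1}]ᵀ = M·[a_{n−1}, a_{n−2}]ᵀ, so [a_6, a_5]ᵀ = M⁵·[a_1, a_0]ᵀ.
M⁵ = [[−120, 88], [44, −32]], giving [a_6, a_5]ᵀ = [[−120], [44]].

−120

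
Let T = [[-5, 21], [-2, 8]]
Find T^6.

tr T = 3 and det T = 2, so the characteristic polynomial is λ² − (3)λ + (2) with roots 1 and 2.
Eigenvectors give P = [[7, 3], [2, 1]] with P⁻¹ = [[1, -3], [-2, 7]], and T = P·diag(1, 2)·P⁻¹.
Then T^6 = P·diag(1, 64)·P⁻¹ = [[7, 192], [2, 64]] · [[1, -3], [-2, 7]] = [[-377, 1323], [-126, 442]].

[[-377, 1323], [-126, 442]]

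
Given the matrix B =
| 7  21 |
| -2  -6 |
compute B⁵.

[[7, 21], [-2, -6]]

B² = B (a projection; rank 1, trace 1), so B⁵ = B.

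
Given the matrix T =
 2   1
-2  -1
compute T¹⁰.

T² = T (a projection; rank 1, trace 1), so T¹⁰ = T.

[[2, 1], [-2, -1]]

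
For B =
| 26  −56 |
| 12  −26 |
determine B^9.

tr B = 0 and det B = −4, so the characteristic polynomial is λ² − (0)λ + (−4) with roots 2 and −2.
Eigenvectors give P = [[7, 2], [3, 1]] with P⁻¹ = [[1, −2], [−3, 7]], and B = P·diag(2, −2)·P⁻¹.
Then B^9 = P·diag(512, −512)·P⁻¹ = [[3584, −1024], [1536, −512]] · [[1, −2], [−3, 7]] = [[6656, −14336], [3072, −6656]].

[[6656, −14336], [3072, −6656]]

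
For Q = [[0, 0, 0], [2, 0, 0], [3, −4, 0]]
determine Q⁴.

Q is strictly triangular, hence nilpotent: Q³ = 0, so Q⁴ = 0.

[[0, 0, 0], [0, 0, 0], [0, 0, 0]]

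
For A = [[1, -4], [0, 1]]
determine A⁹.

A = I + N where N = [[0, -4], [0, 0]] is strictly upper-triangular, so N² = 0.
(I + N)⁹ = I + 9·N = [[1, -36], [0, 1]].

[[1, -36], [0, 1]]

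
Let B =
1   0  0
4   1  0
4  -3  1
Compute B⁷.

B = I + N where N = [[0, 0, 0], [4, 0, 0], [4, -3, 0]] is strictly lower-triangular, so N³ = 0.
(I + N)⁷ = I + 7·N + 21·N² = [[1, 0, 0], [28, 1, 0], [-224, -21, 1]].

[[1, 0, 0], [28, 1, 0], [-224, -21, 1]]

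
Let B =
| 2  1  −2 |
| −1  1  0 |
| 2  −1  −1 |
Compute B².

[[−1, 5, −2], [−3, 0, 2], [3, 2, −3]]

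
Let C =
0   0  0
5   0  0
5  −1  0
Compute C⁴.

C is strictly triangular, hence nilpotent: C³ = 0, so C⁴ = 0.

[[0, 0, 0], [0, 0, 0], [0, 0, 0]]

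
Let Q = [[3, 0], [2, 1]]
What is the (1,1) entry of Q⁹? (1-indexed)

tr Q = 4 and det Q = 3, so the characteristic polynomial is λ² − (4)λ + (3) with roots 1 and 3.
Eigenvectors give P = [[0, 1], [−1, 1]] with P⁻¹ = [[1, −1], [1, 0]], and Q = P·diag(1, 3)·P⁻¹.
Then Q⁹ = P·diag(1, 19683)·P⁻¹ = [[0, 19683], [−1, 19683]] · [[1, −1], [1, 0]] = [[19683, 0], [19682, 1]].

19683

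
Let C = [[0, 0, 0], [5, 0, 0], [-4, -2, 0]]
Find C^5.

C is strictly triangular, hence nilpotent: C^3 = 0, so C^5 = 0.

[[0, 0, 0], [0, 0, 0], [0, 0, 0]]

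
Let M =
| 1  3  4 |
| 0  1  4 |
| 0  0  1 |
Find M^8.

M = I + N where N = [[0, 3, 4], [0, 0, 4], [0, 0, 0]] is strictly upper-triangular, so N^3 = 0.
(I + N)^8 = I + 8·N + 28·N^2 = [[1, 24, 368], [0, 1, 32], [0, 0, 1]].

[[1, 24, 368], [0, 1, 32], [0, 0, 1]]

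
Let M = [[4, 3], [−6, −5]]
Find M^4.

tr M = −1 and det M = −2, so the characteristic polynomial is λ² − (−1)λ + (−2) with roots −2 and 1.
Eigenvectors give P = [[−1, −1], [2, 1]] with P⁻¹ = [[1, 1], [−2, −1]], and M = P·diag(−2, 1)·P⁻¹.
Then M^4 = P·diag(16, 1)·P⁻¹ = [[−16, −1], [32, 1]] · [[1, 1], [−2, −1]] = [[−14, −15], [30, 31]].

[[−14, −15], [30, 31]]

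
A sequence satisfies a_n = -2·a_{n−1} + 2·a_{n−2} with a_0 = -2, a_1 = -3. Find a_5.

-68

With companion matrix M = [[-2, 2], [1, 0]], [a_n, a_{n−1}]ᵀ = M·[a_{n−1}, a_{n−2}]ᵀ, so [a_5, a_4]ᵀ = M⁴·[a_1, a_0]ᵀ.
M⁴ = [[44, -32], [-16, 12]], giving [a_5, a_4]ᵀ = [[-68], [24]].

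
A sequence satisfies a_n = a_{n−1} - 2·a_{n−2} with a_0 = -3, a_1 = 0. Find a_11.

-66

With companion matrix Q = [[1, -2], [1, 0]], [a_n, a_{n−1}]ᵀ = Q·[a_{n−1}, a_{n−2}]ᵀ, so [a_11, a_10]ᵀ = Q¹⁰·[a_1, a_0]ᵀ.
Q¹⁰ = [[23, 22], [-11, 34]], giving [a_11, a_10]ᵀ = [[-66], [-102]].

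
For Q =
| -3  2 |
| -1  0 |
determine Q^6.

tr Q = -3 and det Q = 2, so the characteristic polynomial is λ² − (-3)λ + (2) with roots -2 and -1.
Eigenvectors give P = [[2, -1], [1, -1]] with P⁻¹ = [[1, -1], [1, -2]], and Q = P·diag(-2, -1)·P⁻¹.
Then Q^6 = P·diag(64, 1)·P⁻¹ = [[128, -1], [64, -1]] · [[1, -1], [1, -2]] = [[127, -126], [63, -62]].

[[127, -126], [63, -62]]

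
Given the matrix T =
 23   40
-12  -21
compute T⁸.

tr T = 2 and det T = -3, so the characteristic polynomial is λ² − (2)λ + (-3) with roots 3 and -1.
Eigenvectors give P = [[-2, -5], [1, 3]] with P⁻¹ = [[-3, -5], [1, 2]], and T = P·diag(3, -1)·P⁻¹.
Then T⁸ = P·diag(6561, 1)·P⁻¹ = [[-13122, -5], [6561, 3]] · [[-3, -5], [1, 2]] = [[39361, 65600], [-19680, -32799]].

[[39361, 65600], [-19680, -32799]]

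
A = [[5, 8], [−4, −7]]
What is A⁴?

[[−79, −160], [80, 161]]

tr A = −2 and det A = −3, so the characteristic polynomial is λ² − (−2)λ + (−3) with roots −3 and 1.
Eigenvectors give P = [[1, 2], [−1, −1]] with P⁻¹ = [[−1, −2], [1, 1]], and A = P·diag(−3, 1)·P⁻¹.
Then A⁴ = P·diag(81, 1)·P⁻¹ = [[81, 2], [−81, −1]] · [[−1, −2], [1, 1]] = [[−79, −160], [80, 161]].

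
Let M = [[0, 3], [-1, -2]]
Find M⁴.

[[-3, 12], [-4, -11]]

M² = [[-3, -6], [2, 1]]
M³ = [[6, 3], [-1, 4]]
M⁴ = [[-3, 12], [-4, -11]]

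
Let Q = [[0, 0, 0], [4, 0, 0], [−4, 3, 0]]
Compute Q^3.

Q is strictly triangular, hence nilpotent: Q^3 = 0, so Q^3 = 0.

[[0, 0, 0], [0, 0, 0], [0, 0, 0]]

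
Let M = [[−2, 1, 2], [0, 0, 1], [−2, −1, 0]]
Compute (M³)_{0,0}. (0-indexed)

6

M² = [[0, −4, −3], [−2, −1, 0], [4, −2, −5]]
M³ = [[6, 3, −4], [4, −2, −5], [2, 9, 6]]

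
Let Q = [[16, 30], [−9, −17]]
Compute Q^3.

[[46, 90], [−27, −53]]

tr Q = −1 and det Q = −2, so the characteristic polynomial is λ² − (−1)λ + (−2) with roots −2 and 1.
Eigenvectors give P = [[−5, −2], [3, 1]] with P⁻¹ = [[1, 2], [−3, −5]], and Q = P·diag(−2, 1)·P⁻¹.
Then Q^3 = P·diag(−8, 1)·P⁻¹ = [[40, −2], [−24, 1]] · [[1, 2], [−3, −5]] = [[46, 90], [−27, −53]].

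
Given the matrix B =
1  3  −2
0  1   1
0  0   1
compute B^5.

[[1, 15, 20], [0, 1, 5], [0, 0, 1]]

B = I + N where N = [[0, 3, −2], [0, 0, 1], [0, 0, 0]] is strictly upper-triangular, so N^3 = 0.
(I + N)^5 = I + 5·N + 10·N^2 = [[1, 15, 20], [0, 1, 5], [0, 0, 1]].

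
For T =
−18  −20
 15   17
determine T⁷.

[[−9132, −9260], [6945, 7073]]

tr T = −1 and det T = −6, so the characteristic polynomial is λ² − (−1)λ + (−6) with roots −3 and 2.
Eigenvectors give P = [[4, −1], [−3, 1]] with P⁻¹ = [[1, 1], [3, 4]], and T = P·diag(−3, 2)·P⁻¹.
Then T⁷ = P·diag(−2187, 128)·P⁻¹ = [[−8748, −128], [6561, 128]] · [[1, 1], [3, 4]] = [[−9132, −9260], [6945, 7073]].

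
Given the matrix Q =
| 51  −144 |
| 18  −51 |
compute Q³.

tr Q = 0 and det Q = −9, so the characteristic polynomial is λ² − (0)λ + (−9) with roots −3 and 3.
Eigenvectors give P = [[−8, 3], [−3, 1]] with P⁻¹ = [[1, −3], [3, −8]], and Q = P·diag(−3, 3)·P⁻¹.
Then Q³ = P·diag(−27, 27)·P⁻¹ = [[216, 81], [81, 27]] · [[1, −3], [3, −8]] = [[459, −1296], [162, −459]].

[[459, −1296], [162, −459]]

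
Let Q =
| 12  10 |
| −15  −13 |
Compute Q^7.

[[4758, 4630], [−6945, −6817]]

tr Q = −1 and det Q = −6, so the characteristic polynomial is λ² − (−1)λ + (−6) with roots −3 and 2.
Eigenvectors give P = [[−2, −1], [3, 1]] with P⁻¹ = [[1, 1], [−3, −2]], and Q = P·diag(−3, 2)·P⁻¹.
Then Q^7 = P·diag(−2187, 128)·P⁻¹ = [[4374, −128], [−6561, 128]] · [[1, 1], [−3, −2]] = [[4758, 4630], [−6945, −6817]].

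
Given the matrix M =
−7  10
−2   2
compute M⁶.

tr M = −5 and det M = 6, so the characteristic polynomial is λ² − (−5)λ + (6) with roots −2 and −3.
Eigenvectors give P = [[−2, 5], [−1, 2]] with P⁻¹ = [[2, −5], [1, −2]], and M = P·diag(−2, −3)·P⁻¹.
Then M⁶ = P·diag(64, 729)·P⁻¹ = [[−128, 3645], [−64, 1458]] · [[2, −5], [1, −2]] = [[3389, −6650], [1330, −2596]].

[[3389, −6650], [1330, −2596]]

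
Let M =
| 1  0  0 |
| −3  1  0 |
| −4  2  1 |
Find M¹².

[[1, 0, 0], [−36, 1, 0], [−444, 24, 1]]

M = I + N where N = [[0, 0, 0], [−3, 0, 0], [−4, 2, 0]] is strictly lower-triangular, so N³ = 0.
(I + N)¹² = I + 12·N + 66·N² = [[1, 0, 0], [−36, 1, 0], [−444, 24, 1]].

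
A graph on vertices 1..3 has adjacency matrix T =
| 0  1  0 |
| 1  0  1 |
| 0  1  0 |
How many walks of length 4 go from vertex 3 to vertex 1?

The number of length-4 walks from vertex 3 to vertex 1 is entry (3,1) of T⁴, where T is the adjacency matrix.
T² = [[1, 0, 1], [0, 2, 0], [1, 0, 1]]
T³ = [[0, 2, 0], [2, 0, 2], [0, 2, 0]]
T⁴ = [[2, 0, 2], [0, 4, 0], [2, 0, 2]]

2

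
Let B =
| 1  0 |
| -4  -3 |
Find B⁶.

[[1, 0], [728, 729]]

tr B = -2 and det B = -3, so the characteristic polynomial is λ² − (-2)λ + (-3) with roots 1 and -3.
Eigenvectors give P = [[-1, 0], [1, 1]] with P⁻¹ = [[-1, 0], [1, 1]], and B = P·diag(1, -3)·P⁻¹.
Then B⁶ = P·diag(1, 729)·P⁻¹ = [[-1, 0], [1, 729]] · [[-1, 0], [1, 1]] = [[1, 0], [728, 729]].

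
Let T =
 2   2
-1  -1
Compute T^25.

[[2, 2], [-1, -1]]

T² = T (a projection; rank 1, trace 1), so T^25 = T.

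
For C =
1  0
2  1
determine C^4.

[[1, 0], [8, 1]]

C = I + N where N = [[0, 0], [2, 0]] is strictly lower-triangular, so N^2 = 0.
(I + N)^4 = I + 4·N = [[1, 0], [8, 1]].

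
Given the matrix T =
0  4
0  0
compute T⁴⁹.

[[0, 0], [0, 0]]

T is strictly triangular, hence nilpotent: T² = 0, so T⁴⁹ = 0.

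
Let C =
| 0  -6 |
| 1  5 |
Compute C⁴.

[[-114, -390], [65, 211]]

tr C = 5 and det C = 6, so the characteristic polynomial is λ² − (5)λ + (6) with roots 3 and 2.
Eigenvectors give P = [[-2, -3], [1, 1]] with P⁻¹ = [[1, 3], [-1, -2]], and C = P·diag(3, 2)·P⁻¹.
Then C⁴ = P·diag(81, 16)·P⁻¹ = [[-162, -48], [81, 16]] · [[1, 3], [-1, -2]] = [[-114, -390], [65, 211]].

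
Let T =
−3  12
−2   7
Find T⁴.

[[−159, 480], [−80, 241]]

tr T = 4 and det T = 3, so the characteristic polynomial is λ² − (4)λ + (3) with roots 3 and 1.
Eigenvectors give P = [[2, −3], [1, −1]] with P⁻¹ = [[−1, 3], [−1, 2]], and T = P·diag(3, 1)·P⁻¹.
Then T⁴ = P·diag(81, 1)·P⁻¹ = [[162, −3], [81, −1]] · [[−1, 3], [−1, 2]] = [[−159, 480], [−80, 241]].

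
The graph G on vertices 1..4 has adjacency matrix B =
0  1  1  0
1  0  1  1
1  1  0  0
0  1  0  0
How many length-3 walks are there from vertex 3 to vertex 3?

The number of length-3 walks from vertex 3 to vertex 3 is entry (3,3) of B³, where B is the adjacency matrix.
B² = [[2, 1, 1, 1], [1, 3, 1, 0], [1, 1, 2, 1], [1, 0, 1, 1]]
B³ = [[2, 4, 3, 1], [4, 2, 4, 3], [3, 4, 2, 1], [1, 3, 1, 0]]

2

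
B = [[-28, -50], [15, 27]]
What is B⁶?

tr B = -1 and det B = -6, so the characteristic polynomial is λ² − (-1)λ + (-6) with roots -3 and 2.
Eigenvectors give P = [[2, 5], [-1, -3]] with P⁻¹ = [[3, 5], [-1, -2]], and B = P·diag(-3, 2)·P⁻¹.
Then B⁶ = P·diag(729, 64)·P⁻¹ = [[1458, 320], [-729, -192]] · [[3, 5], [-1, -2]] = [[4054, 6650], [-1995, -3261]].

[[4054, 6650], [-1995, -3261]]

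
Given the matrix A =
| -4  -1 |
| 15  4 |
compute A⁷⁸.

[[1, 0], [0, 1]]

A² = I (check: tr A = 0 and det A = -1), so A⁷⁸ = I since 78 is even.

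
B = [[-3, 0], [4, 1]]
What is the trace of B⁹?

tr B = -2 and det B = -3, so the characteristic polynomial is λ² − (-2)λ + (-3) with roots 1 and -3.
Eigenvectors give P = [[0, -1], [1, 1]] with P⁻¹ = [[1, 1], [-1, 0]], and B = P·diag(1, -3)·P⁻¹.
Then B⁹ = P·diag(1, -19683)·P⁻¹ = [[0, 19683], [1, -19683]] · [[1, 1], [-1, 0]] = [[-19683, 0], [19684, 1]].

-19682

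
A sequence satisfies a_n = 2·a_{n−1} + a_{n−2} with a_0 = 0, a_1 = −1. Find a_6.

−70

With companion matrix T = [[2, 1], [1, 0]], [a_n, a_{n−1}]ᵀ = T·[a_{n−1}, a_{n−2}]ᵀ, so [a_6, a_5]ᵀ = T^5·[a_1, a_0]ᵀ.
T^5 = [[70, 29], [29, 12]], giving [a_6, a_5]ᵀ = [[−70], [−29]].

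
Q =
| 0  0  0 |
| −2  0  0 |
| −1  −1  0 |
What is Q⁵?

Q is strictly triangular, hence nilpotent: Q³ = 0, so Q⁵ = 0.

[[0, 0, 0], [0, 0, 0], [0, 0, 0]]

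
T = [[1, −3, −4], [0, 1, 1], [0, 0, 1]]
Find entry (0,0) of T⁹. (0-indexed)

T = I + N where N = [[0, −3, −4], [0, 0, 1], [0, 0, 0]] is strictly upper-triangular, so N³ = 0.
(I + N)⁹ = I + 9·N + 36·N² = [[1, −27, −144], [0, 1, 9], [0, 0, 1]].

1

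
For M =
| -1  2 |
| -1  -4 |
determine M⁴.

[[-49, -130], [65, 146]]

tr M = -5 and det M = 6, so the characteristic polynomial is λ² − (-5)λ + (6) with roots -2 and -3.
Eigenvectors give P = [[2, -1], [-1, 1]] with P⁻¹ = [[1, 1], [1, 2]], and M = P·diag(-2, -3)·P⁻¹.
Then M⁴ = P·diag(16, 81)·P⁻¹ = [[32, -81], [-16, 81]] · [[1, 1], [1, 2]] = [[-49, -130], [65, 146]].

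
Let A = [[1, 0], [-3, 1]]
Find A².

[[1, 0], [-6, 1]]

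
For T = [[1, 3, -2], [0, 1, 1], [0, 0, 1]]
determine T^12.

T = I + N where N = [[0, 3, -2], [0, 0, 1], [0, 0, 0]] is strictly upper-triangular, so N^3 = 0.
(I + N)^12 = I + 12·N + 66·N^2 = [[1, 36, 174], [0, 1, 12], [0, 0, 1]].

[[1, 36, 174], [0, 1, 12], [0, 0, 1]]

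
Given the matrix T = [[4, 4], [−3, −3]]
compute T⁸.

[[4, 4], [−3, −3]]

T² = T (a projection; rank 1, trace 1), so T⁸ = T.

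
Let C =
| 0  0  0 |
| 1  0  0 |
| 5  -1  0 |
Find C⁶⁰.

[[0, 0, 0], [0, 0, 0], [0, 0, 0]]

C is strictly triangular, hence nilpotent: C³ = 0, so C⁶⁰ = 0.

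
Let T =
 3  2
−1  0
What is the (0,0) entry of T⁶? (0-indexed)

tr T = 3 and det T = 2, so the characteristic polynomial is λ² − (3)λ + (2) with roots 2 and 1.
Eigenvectors give P = [[2, 1], [−1, −1]] with P⁻¹ = [[1, 1], [−1, −2]], and T = P·diag(2, 1)·P⁻¹.
Then T⁶ = P·diag(64, 1)·P⁻¹ = [[128, 1], [−64, −1]] · [[1, 1], [−1, −2]] = [[127, 126], [−63, −62]].

127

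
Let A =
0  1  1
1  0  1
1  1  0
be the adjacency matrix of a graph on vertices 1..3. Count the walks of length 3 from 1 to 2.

The number of length-3 walks from vertex 1 to vertex 2 is entry (1,2) of A³, where A is the adjacency matrix.
A² = [[2, 1, 1], [1, 2, 1], [1, 1, 2]]
A³ = [[2, 3, 3], [3, 2, 3], [3, 3, 2]]

3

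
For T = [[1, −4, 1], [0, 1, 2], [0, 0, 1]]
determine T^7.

T = I + N where N = [[0, −4, 1], [0, 0, 2], [0, 0, 0]] is strictly upper-triangular, so N^3 = 0.
(I + N)^7 = I + 7·N + 21·N^2 = [[1, −28, −161], [0, 1, 14], [0, 0, 1]].

[[1, −28, −161], [0, 1, 14], [0, 0, 1]]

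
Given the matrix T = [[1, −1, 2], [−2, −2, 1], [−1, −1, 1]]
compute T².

[[1, −1, 3], [1, 5, −5], [0, 2, −2]]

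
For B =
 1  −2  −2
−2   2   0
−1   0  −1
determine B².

[[7, −6, 0], [−6, 8, 4], [0, 2, 3]]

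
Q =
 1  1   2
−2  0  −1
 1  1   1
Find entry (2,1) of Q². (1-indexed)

−3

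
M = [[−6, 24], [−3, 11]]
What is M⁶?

[[−5256, 15960], [−1995, 6049]]

tr M = 5 and det M = 6, so the characteristic polynomial is λ² − (5)λ + (6) with roots 3 and 2.
Eigenvectors give P = [[8, −3], [3, −1]] with P⁻¹ = [[−1, 3], [−3, 8]], and M = P·diag(3, 2)·P⁻¹.
Then M⁶ = P·diag(729, 64)·P⁻¹ = [[5832, −192], [2187, −64]] · [[−1, 3], [−3, 8]] = [[−5256, 15960], [−1995, 6049]].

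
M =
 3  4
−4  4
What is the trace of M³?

−245

M² = [[−7, 28], [−28, 0]]
M³ = [[−133, 84], [−84, −112]]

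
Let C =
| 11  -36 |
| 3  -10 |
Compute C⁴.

tr C = 1 and det C = -2, so the characteristic polynomial is λ² − (1)λ + (-2) with roots 2 and -1.
Eigenvectors give P = [[4, 3], [1, 1]] with P⁻¹ = [[1, -3], [-1, 4]], and C = P·diag(2, -1)·P⁻¹.
Then C⁴ = P·diag(16, 1)·P⁻¹ = [[64, 3], [16, 1]] · [[1, -3], [-1, 4]] = [[61, -180], [15, -44]].

[[61, -180], [15, -44]]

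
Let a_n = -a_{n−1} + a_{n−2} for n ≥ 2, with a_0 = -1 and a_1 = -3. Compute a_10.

131

With companion matrix Q = [[-1, 1], [1, 0]], [a_n, a_{n−1}]ᵀ = Q·[a_{n−1}, a_{n−2}]ᵀ, so [a_10, a_9]ᵀ = Q^9·[a_1, a_0]ᵀ.
Q^9 = [[-55, 34], [34, -21]], giving [a_10, a_9]ᵀ = [[131], [-81]].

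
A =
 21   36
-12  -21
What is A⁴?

[[81, 0], [0, 81]]

tr A = 0 and det A = -9, so the characteristic polynomial is λ² − (0)λ + (-9) with roots 3 and -3.
Eigenvectors give P = [[-2, -3], [1, 2]] with P⁻¹ = [[-2, -3], [1, 2]], and A = P·diag(3, -3)·P⁻¹.
Then A⁴ = P·diag(81, 81)·P⁻¹ = [[-162, -243], [81, 162]] · [[-2, -3], [1, 2]] = [[81, 0], [0, 81]].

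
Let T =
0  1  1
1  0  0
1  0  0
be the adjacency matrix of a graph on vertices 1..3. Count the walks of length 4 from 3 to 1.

0

The number of length-4 walks from vertex 3 to vertex 1 is entry (3,1) of T⁴, where T is the adjacency matrix.
T² = [[2, 0, 0], [0, 1, 1], [0, 1, 1]]
T³ = [[0, 2, 2], [2, 0, 0], [2, 0, 0]]
T⁴ = [[4, 0, 0], [0, 2, 2], [0, 2, 2]]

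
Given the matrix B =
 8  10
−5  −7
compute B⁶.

[[1394, 1330], [−665, −601]]

tr B = 1 and det B = −6, so the characteristic polynomial is λ² − (1)λ + (−6) with roots 3 and −2.
Eigenvectors give P = [[−2, −1], [1, 1]] with P⁻¹ = [[−1, −1], [1, 2]], and B = P·diag(3, −2)·P⁻¹.
Then B⁶ = P·diag(729, 64)·P⁻¹ = [[−1458, −64], [729, 64]] · [[−1, −1], [1, 2]] = [[1394, 1330], [−665, −601]].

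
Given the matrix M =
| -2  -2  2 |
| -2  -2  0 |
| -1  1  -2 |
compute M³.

M² = [[6, 10, -8], [8, 8, -4], [2, -2, 2]]
M³ = [[-24, -40, 28], [-28, -36, 24], [-2, 2, 0]]

[[-24, -40, 28], [-28, -36, 24], [-2, 2, 0]]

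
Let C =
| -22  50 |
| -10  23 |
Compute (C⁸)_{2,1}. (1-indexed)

tr C = 1 and det C = -6, so the characteristic polynomial is λ² − (1)λ + (-6) with roots -2 and 3.
Eigenvectors give P = [[5, 2], [2, 1]] with P⁻¹ = [[1, -2], [-2, 5]], and C = P·diag(-2, 3)·P⁻¹.
Then C⁸ = P·diag(256, 6561)·P⁻¹ = [[1280, 13122], [512, 6561]] · [[1, -2], [-2, 5]] = [[-24964, 63050], [-12610, 31781]].

-12610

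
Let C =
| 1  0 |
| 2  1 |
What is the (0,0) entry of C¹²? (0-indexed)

C = I + N where N = [[0, 0], [2, 0]] is strictly lower-triangular, so N² = 0.
(I + N)¹² = I + 12·N = [[1, 0], [24, 1]].

1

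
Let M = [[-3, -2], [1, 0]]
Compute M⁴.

tr M = -3 and det M = 2, so the characteristic polynomial is λ² − (-3)λ + (2) with roots -2 and -1.
Eigenvectors give P = [[-2, -1], [1, 1]] with P⁻¹ = [[-1, -1], [1, 2]], and M = P·diag(-2, -1)·P⁻¹.
Then M⁴ = P·diag(16, 1)·P⁻¹ = [[-32, -1], [16, 1]] · [[-1, -1], [1, 2]] = [[31, 30], [-15, -14]].

[[31, 30], [-15, -14]]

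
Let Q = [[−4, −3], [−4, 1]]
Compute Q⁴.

Q² = [[28, 9], [12, 13]]
Q³ = [[−148, −75], [−100, −23]]
Q⁴ = [[892, 369], [492, 277]]

[[892, 369], [492, 277]]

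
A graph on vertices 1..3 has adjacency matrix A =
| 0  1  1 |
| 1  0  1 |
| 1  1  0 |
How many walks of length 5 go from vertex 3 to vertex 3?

10

The number of length-5 walks from vertex 3 to vertex 3 is entry (3,3) of A⁵, where A is the adjacency matrix.
A² = [[2, 1, 1], [1, 2, 1], [1, 1, 2]]
A³ = [[2, 3, 3], [3, 2, 3], [3, 3, 2]]
A⁴ = [[6, 5, 5], [5, 6, 5], [5, 5, 6]]
A⁵ = [[10, 11, 11], [11, 10, 11], [11, 11, 10]]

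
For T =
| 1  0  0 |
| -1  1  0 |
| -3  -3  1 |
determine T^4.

T = I + N where N = [[0, 0, 0], [-1, 0, 0], [-3, -3, 0]] is strictly lower-triangular, so N^3 = 0.
(I + N)^4 = I + 4·N + 6·N^2 = [[1, 0, 0], [-4, 1, 0], [6, -12, 1]].

[[1, 0, 0], [-4, 1, 0], [6, -12, 1]]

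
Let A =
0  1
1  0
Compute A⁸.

A² = I (check: tr A = 0 and det A = -1), so A⁸ = I since 8 is even.

[[1, 0], [0, 1]]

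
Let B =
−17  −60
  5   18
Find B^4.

[[−179, −780], [65, 276]]

tr B = 1 and det B = −6, so the characteristic polynomial is λ² − (1)λ + (−6) with roots −2 and 3.
Eigenvectors give P = [[4, −3], [−1, 1]] with P⁻¹ = [[1, 3], [1, 4]], and B = P·diag(−2, 3)·P⁻¹.
Then B^4 = P·diag(16, 81)·P⁻¹ = [[64, −243], [−16, 81]] · [[1, 3], [1, 4]] = [[−179, −780], [65, 276]].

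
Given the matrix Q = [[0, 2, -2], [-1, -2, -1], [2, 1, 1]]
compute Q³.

Q² = [[-6, -6, -4], [0, 1, 3], [1, 3, -4]]
Q³ = [[-2, -4, 14], [5, 1, 2], [-11, -8, -9]]

[[-2, -4, 14], [5, 1, 2], [-11, -8, -9]]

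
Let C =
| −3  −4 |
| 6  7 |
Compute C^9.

[[−39363, −39364], [59046, 59047]]

tr C = 4 and det C = 3, so the characteristic polynomial is λ² − (4)λ + (3) with roots 3 and 1.
Eigenvectors give P = [[−2, −1], [3, 1]] with P⁻¹ = [[1, 1], [−3, −2]], and C = P·diag(3, 1)·P⁻¹.
Then C^9 = P·diag(19683, 1)·P⁻¹ = [[−39366, −1], [59049, 1]] · [[1, 1], [−3, −2]] = [[−39363, −39364], [59046, 59047]].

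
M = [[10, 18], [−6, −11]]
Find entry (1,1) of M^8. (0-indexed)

tr M = −1 and det M = −2, so the characteristic polynomial is λ² − (−1)λ + (−2) with roots −2 and 1.
Eigenvectors give P = [[3, 2], [−2, −1]] with P⁻¹ = [[−1, −2], [2, 3]], and M = P·diag(−2, 1)·P⁻¹.
Then M^8 = P·diag(256, 1)·P⁻¹ = [[768, 2], [−512, −1]] · [[−1, −2], [2, 3]] = [[−764, −1530], [510, 1021]].

1021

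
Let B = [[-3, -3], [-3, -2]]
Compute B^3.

[[-99, -84], [-84, -71]]

B^2 = [[18, 15], [15, 13]]
B^3 = [[-99, -84], [-84, -71]]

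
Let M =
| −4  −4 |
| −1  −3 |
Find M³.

[[−108, −164], [−41, −67]]

M² = [[20, 28], [7, 13]]
M³ = [[−108, −164], [−41, −67]]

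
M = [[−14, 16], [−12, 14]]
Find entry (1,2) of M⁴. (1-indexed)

0

tr M = 0 and det M = −4, so the characteristic polynomial is λ² − (0)λ + (−4) with roots 2 and −2.
Eigenvectors give P = [[1, 4], [1, 3]] with P⁻¹ = [[−3, 4], [1, −1]], and M = P·diag(2, −2)·P⁻¹.
Then M⁴ = P·diag(16, 16)·P⁻¹ = [[16, 64], [16, 48]] · [[−3, 4], [1, −1]] = [[16, 0], [0, 16]].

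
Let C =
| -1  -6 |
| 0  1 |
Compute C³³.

[[-1, -6], [0, 1]]

C² = I (check: tr C = 0 and det C = -1), so C³³ = C since 33 is odd.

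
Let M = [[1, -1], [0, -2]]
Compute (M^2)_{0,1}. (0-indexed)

1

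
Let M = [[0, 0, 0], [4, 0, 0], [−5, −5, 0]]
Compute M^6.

[[0, 0, 0], [0, 0, 0], [0, 0, 0]]

M is strictly triangular, hence nilpotent: M^3 = 0, so M^6 = 0.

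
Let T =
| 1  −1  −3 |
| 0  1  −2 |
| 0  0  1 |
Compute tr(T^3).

T = I + N where N = [[0, −1, −3], [0, 0, −2], [0, 0, 0]] is strictly upper-triangular, so N^3 = 0.
(I + N)^3 = I + 3·N + 3·N^2 = [[1, −3, −3], [0, 1, −6], [0, 0, 1]].

3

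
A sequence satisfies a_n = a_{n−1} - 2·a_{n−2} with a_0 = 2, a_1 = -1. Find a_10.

With companion matrix Q = [[1, -2], [1, 0]], [a_n, a_{n−1}]ᵀ = Q·[a_{n−1}, a_{n−2}]ᵀ, so [a_10, a_9]ᵀ = Q⁹·[a_1, a_0]ᵀ.
Q⁹ = [[-11, 34], [-17, 6]], giving [a_10, a_9]ᵀ = [[79], [29]].

79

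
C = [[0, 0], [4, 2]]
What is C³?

C² = [[0, 0], [8, 4]]
C³ = [[0, 0], [16, 8]]

[[0, 0], [16, 8]]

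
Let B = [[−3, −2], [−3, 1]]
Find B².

[[15, 4], [6, 7]]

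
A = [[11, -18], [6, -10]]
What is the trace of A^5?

31

tr A = 1 and det A = -2, so the characteristic polynomial is λ² − (1)λ + (-2) with roots 2 and -1.
Eigenvectors give P = [[-2, -3], [-1, -2]] with P⁻¹ = [[-2, 3], [1, -2]], and A = P·diag(2, -1)·P⁻¹.
Then A^5 = P·diag(32, -1)·P⁻¹ = [[-64, 3], [-32, 2]] · [[-2, 3], [1, -2]] = [[131, -198], [66, -100]].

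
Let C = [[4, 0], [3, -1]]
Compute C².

[[16, 0], [9, 1]]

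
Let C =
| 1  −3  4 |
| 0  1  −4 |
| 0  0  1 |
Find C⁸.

[[1, −24, 368], [0, 1, −32], [0, 0, 1]]

C = I + N where N = [[0, −3, 4], [0, 0, −4], [0, 0, 0]] is strictly upper-triangular, so N³ = 0.
(I + N)⁸ = I + 8·N + 28·N² = [[1, −24, 368], [0, 1, −32], [0, 0, 1]].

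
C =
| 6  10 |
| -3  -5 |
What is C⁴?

[[6, 10], [-3, -5]]

C² = C (a projection; rank 1, trace 1), so C⁴ = C.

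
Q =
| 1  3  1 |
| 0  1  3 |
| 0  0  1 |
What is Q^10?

[[1, 30, 415], [0, 1, 30], [0, 0, 1]]

Q = I + N where N = [[0, 3, 1], [0, 0, 3], [0, 0, 0]] is strictly upper-triangular, so N^3 = 0.
(I + N)^10 = I + 10·N + 45·N^2 = [[1, 30, 415], [0, 1, 30], [0, 0, 1]].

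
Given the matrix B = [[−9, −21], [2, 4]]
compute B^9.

[[−134709, −402591], [38342, 114514]]

tr B = −5 and det B = 6, so the characteristic polynomial is λ² − (−5)λ + (6) with roots −3 and −2.
Eigenvectors give P = [[7, −3], [−2, 1]] with P⁻¹ = [[1, 3], [2, 7]], and B = P·diag(−3, −2)·P⁻¹.
Then B^9 = P·diag(−19683, −512)·P⁻¹ = [[−137781, 1536], [39366, −512]] · [[1, 3], [2, 7]] = [[−134709, −402591], [38342, 114514]].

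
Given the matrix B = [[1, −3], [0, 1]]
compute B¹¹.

B = I + N where N = [[0, −3], [0, 0]] is strictly upper-triangular, so N² = 0.
(I + N)¹¹ = I + 11·N = [[1, −33], [0, 1]].

[[1, −33], [0, 1]]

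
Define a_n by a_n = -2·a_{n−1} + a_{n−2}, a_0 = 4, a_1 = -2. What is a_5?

-106

With companion matrix B = [[-2, 1], [1, 0]], [a_n, a_{n−1}]ᵀ = B·[a_{n−1}, a_{n−2}]ᵀ, so [a_5, a_4]ᵀ = B⁴·[a_1, a_0]ᵀ.
B⁴ = [[29, -12], [-12, 5]], giving [a_5, a_4]ᵀ = [[-106], [44]].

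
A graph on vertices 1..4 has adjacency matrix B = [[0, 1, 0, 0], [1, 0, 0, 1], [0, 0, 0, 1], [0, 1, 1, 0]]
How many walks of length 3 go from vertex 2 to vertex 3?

The number of length-3 walks from vertex 2 to vertex 3 is entry (2,3) of B³, where B is the adjacency matrix.
B² = [[1, 0, 0, 1], [0, 2, 1, 0], [0, 1, 1, 0], [1, 0, 0, 2]]
B³ = [[0, 2, 1, 0], [2, 0, 0, 3], [1, 0, 0, 2], [0, 3, 2, 0]]

0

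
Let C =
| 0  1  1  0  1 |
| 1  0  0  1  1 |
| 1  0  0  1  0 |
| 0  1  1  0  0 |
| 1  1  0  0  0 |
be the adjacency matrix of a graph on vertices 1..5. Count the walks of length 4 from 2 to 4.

The number of length-4 walks from vertex 2 to vertex 4 is entry (2,4) of C^4, where C is the adjacency matrix.
C^2 = [[3, 1, 0, 2, 1], [1, 3, 2, 0, 1], [0, 2, 2, 0, 1], [2, 0, 0, 2, 1], [1, 1, 1, 1, 2]]
C^3 = [[2, 6, 5, 1, 4], [6, 2, 1, 5, 4], [5, 1, 0, 4, 2], [1, 5, 4, 0, 2], [4, 4, 2, 2, 2]]
C^4 = [[15, 7, 3, 11, 8], [7, 15, 11, 3, 8], [3, 11, 9, 1, 6], [11, 3, 1, 9, 6], [8, 8, 6, 6, 8]]

3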